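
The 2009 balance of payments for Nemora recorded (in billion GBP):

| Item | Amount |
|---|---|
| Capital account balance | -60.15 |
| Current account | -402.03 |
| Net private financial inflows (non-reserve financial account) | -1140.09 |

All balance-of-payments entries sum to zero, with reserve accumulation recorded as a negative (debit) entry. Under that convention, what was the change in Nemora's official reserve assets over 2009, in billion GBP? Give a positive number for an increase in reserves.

Official reserve transactions balance = -((-402.03) + (-60.15) + (-1140.09)) = 1602.27
An accumulation of reserves is recorded as a debit (negative entry), so the change in the stock of reserves is the negative of that balance.
Change in official reserves = -(1602.27) = -1602.27

-1602.27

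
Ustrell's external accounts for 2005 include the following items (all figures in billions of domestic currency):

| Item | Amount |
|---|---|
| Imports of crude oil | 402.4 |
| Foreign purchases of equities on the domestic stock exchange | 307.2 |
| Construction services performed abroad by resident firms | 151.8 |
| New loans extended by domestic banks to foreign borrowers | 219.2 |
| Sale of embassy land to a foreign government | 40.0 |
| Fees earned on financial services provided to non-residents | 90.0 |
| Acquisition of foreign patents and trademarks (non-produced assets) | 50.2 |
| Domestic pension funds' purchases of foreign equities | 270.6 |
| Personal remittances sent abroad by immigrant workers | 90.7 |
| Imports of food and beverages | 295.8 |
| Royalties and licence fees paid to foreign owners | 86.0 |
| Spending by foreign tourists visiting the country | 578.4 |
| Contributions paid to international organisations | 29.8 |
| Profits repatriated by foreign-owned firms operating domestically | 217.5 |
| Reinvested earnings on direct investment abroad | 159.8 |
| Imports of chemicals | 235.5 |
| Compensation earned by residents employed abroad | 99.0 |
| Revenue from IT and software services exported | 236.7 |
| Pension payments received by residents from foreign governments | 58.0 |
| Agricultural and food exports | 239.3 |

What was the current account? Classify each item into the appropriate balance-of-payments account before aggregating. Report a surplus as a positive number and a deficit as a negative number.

255.3

Goods: 239.3 - 295.8 - 235.5 - 402.4 = -694.4
Services: 90.0 - 86.0 + 151.8 + 578.4 + 236.7 = 970.9
Primary income: 99.0 - 217.5 + 159.8 = 41.3
Secondary income: 58.0 - 90.7 - 29.8 = -62.5
Current account = (-694.4) + 970.9 + 41.3 + (-62.5) = 255.3
(Excluded from the current account — financial account: foreign purchases of equities on the domestic stock exchange 307.2, new loans extended by domestic banks to foreign borrowers 219.2, domestic pension funds' purchases of foreign equities 270.6; capital account: sale of embassy land to a foreign government 40.0, acquisition of foreign patents and trademarks (non-produced assets) 50.2.)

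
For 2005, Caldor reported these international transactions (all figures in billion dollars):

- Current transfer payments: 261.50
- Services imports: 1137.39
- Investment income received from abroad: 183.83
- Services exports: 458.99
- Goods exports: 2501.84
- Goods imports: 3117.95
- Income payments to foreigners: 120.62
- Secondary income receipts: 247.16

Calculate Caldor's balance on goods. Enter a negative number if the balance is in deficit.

-616.11

Goods balance = 2501.84 - 3117.95 = -616.11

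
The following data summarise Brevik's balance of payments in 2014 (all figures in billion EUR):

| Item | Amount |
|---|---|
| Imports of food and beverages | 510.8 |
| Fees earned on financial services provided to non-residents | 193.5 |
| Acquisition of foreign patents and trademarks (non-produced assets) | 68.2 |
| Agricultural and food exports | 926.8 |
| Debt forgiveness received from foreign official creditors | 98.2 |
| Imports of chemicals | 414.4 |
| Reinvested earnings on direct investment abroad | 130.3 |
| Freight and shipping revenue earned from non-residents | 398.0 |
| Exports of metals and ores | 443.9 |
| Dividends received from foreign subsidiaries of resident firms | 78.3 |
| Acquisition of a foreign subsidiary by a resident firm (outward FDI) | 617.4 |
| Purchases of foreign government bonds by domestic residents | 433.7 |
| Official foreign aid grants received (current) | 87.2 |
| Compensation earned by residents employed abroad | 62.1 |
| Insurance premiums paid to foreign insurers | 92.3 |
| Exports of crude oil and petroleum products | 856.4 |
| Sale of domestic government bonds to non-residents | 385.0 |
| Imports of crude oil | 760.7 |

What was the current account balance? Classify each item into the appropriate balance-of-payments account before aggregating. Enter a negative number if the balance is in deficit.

Goods: 856.4 + 443.9 + 926.8 - 760.7 - 510.8 - 414.4 = 541.2
Services: 193.5 - 92.3 + 398.0 = 499.2
Primary income: 130.3 + 62.1 + 78.3 = 270.7
Secondary income: 87.2
Current account = 541.2 + 499.2 + 270.7 + 87.2 = 1398.3
(Excluded from the current account — capital account: acquisition of foreign patents and trademarks (non-produced assets) 68.2, debt forgiveness received from foreign official creditors 98.2; financial account: acquisition of a foreign subsidiary by a resident firm (outward FDI) 617.4, purchases of foreign government bonds by domestic residents 433.7, sale of domestic government bonds to non-residents 385.0.)

1398.3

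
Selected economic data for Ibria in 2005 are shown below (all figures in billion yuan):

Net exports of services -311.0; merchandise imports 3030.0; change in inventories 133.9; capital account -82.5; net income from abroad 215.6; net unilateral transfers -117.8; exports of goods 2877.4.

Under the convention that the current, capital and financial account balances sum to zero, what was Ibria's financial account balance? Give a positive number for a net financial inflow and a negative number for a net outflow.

448.3

Goods balance = 2877.4 - 3030.0 = -152.6
Services balance = -311.0
Trade balance (goods + services) = -152.6 + (-311.0) = -463.6
Net primary income = 215.6
Net secondary income = -117.8
Current account = -463.6 + 215.6 + (-117.8) = -365.8
Financial account = -(-365.8 + (-82.5)) = 448.3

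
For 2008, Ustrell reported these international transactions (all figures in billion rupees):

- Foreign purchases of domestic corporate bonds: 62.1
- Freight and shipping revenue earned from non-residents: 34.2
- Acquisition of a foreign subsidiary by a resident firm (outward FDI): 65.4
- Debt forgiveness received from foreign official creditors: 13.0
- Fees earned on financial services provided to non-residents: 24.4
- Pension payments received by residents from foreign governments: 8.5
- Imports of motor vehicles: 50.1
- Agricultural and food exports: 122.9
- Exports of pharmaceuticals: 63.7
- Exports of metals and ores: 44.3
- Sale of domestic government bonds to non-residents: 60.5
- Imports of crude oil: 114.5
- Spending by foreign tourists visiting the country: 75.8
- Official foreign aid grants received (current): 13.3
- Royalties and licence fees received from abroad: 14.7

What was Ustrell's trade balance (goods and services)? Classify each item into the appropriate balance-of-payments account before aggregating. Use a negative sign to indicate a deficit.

215.4

Goods: -114.5 + 44.3 - 50.1 + 122.9 + 63.7 = 66.3
Services: 14.7 + 75.8 + 34.2 + 24.4 = 149.1
Trade balance = 66.3 + 149.1 = 215.4
(Excluded from the trade balance — financial account: foreign purchases of domestic corporate bonds 62.1, acquisition of a foreign subsidiary by a resident firm (outward FDI) 65.4, sale of domestic government bonds to non-residents 60.5; capital account: debt forgiveness received from foreign official creditors 13.0; secondary income: pension payments received by residents from foreign governments 8.5, official foreign aid grants received (current) 13.3.)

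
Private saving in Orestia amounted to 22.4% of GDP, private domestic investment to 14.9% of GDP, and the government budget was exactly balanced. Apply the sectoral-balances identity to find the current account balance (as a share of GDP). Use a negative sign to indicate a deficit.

7.5

By the sectoral-balances identity, CA = (S_private - I) + (T - G).
Private balance = 22.4 - 14.9 = 7.5
Government balance (T - G) = 0
CA = 7.5 + 0.0 = 7.5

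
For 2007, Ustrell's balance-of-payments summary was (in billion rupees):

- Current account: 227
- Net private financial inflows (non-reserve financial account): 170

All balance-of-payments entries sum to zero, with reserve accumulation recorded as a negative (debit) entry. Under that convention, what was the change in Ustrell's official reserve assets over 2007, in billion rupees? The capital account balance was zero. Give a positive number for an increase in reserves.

Official reserve transactions balance = -(227 + 170) = -397
An accumulation of reserves is recorded as a debit (negative entry), so the change in the stock of reserves is the negative of that balance.
Change in official reserves = -(-397) = 397

397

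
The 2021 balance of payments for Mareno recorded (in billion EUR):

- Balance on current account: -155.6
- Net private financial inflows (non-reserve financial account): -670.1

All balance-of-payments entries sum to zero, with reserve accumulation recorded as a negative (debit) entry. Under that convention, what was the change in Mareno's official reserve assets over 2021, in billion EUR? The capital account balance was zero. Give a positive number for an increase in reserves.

Official reserve transactions balance = -((-155.6) + (-670.1)) = 825.7
An accumulation of reserves is recorded as a debit (negative entry), so the change in the stock of reserves is the negative of that balance.
Change in official reserves = -(825.7) = -825.7

-825.7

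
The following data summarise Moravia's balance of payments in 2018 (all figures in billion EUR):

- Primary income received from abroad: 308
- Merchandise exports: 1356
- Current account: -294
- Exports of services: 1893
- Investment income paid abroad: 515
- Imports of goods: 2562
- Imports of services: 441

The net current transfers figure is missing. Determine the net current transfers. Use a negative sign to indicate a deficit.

Current account = goods balance + services balance + net primary income + net secondary income
Sum of the known components = 39
Net current transfers = CA - (known components) = -294 - 39 = -333

-333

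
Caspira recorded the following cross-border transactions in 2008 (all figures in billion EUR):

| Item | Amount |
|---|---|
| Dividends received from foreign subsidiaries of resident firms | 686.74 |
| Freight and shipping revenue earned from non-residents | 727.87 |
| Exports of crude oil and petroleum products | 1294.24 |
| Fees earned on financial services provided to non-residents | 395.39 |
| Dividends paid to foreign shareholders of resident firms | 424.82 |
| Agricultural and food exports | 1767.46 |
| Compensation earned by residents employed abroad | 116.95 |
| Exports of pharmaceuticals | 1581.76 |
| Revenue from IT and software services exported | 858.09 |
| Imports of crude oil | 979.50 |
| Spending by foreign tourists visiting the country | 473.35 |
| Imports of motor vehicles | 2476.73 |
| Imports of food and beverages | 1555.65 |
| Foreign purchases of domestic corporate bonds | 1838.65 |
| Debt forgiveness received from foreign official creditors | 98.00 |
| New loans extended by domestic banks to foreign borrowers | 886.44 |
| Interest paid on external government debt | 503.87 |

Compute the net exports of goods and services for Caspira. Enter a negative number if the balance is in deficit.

Goods: 1581.76 - 1555.65 - 979.50 + 1294.24 - 2476.73 + 1767.46 = -368.42
Services: 473.35 + 727.87 + 858.09 + 395.39 = 2454.70
Trade balance = -368.42 + 2454.70 = 2086.28
(Excluded from the trade balance — primary income: dividends received from foreign subsidiaries of resident firms 686.74, dividends paid to foreign shareholders of resident firms 424.82, compensation earned by residents employed abroad 116.95, interest paid on external government debt 503.87; financial account: foreign purchases of domestic corporate bonds 1838.65, new loans extended by domestic banks to foreign borrowers 886.44; capital account: debt forgiveness received from foreign official creditors 98.00.)

2086.28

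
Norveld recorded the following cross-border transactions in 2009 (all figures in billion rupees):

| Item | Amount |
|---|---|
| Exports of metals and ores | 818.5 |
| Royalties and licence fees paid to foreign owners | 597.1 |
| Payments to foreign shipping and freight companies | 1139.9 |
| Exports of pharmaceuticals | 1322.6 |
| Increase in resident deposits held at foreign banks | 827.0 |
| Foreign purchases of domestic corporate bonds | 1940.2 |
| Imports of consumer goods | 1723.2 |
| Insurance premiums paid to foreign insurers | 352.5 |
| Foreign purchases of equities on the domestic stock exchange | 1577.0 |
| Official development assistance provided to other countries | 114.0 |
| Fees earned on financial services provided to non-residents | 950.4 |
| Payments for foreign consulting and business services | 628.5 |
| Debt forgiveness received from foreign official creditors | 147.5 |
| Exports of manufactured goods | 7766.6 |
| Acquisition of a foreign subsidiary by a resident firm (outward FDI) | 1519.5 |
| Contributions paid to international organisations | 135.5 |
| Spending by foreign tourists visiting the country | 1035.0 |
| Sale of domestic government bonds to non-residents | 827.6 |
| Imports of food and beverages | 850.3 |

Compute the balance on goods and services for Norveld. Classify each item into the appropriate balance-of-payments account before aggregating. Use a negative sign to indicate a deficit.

6601.6

Goods: 7766.6 + 1322.6 - 1723.2 - 850.3 + 818.5 = 7334.2
Services: -597.1 + 1035.0 - 352.5 - 628.5 + 950.4 - 1139.9 = -732.6
Trade balance = 7334.2 + (-732.6) = 6601.6
(Excluded from the trade balance — financial account: increase in resident deposits held at foreign banks 827.0, foreign purchases of domestic corporate bonds 1940.2, foreign purchases of equities on the domestic stock exchange 1577.0, acquisition of a foreign subsidiary by a resident firm (outward FDI) 1519.5, sale of domestic government bonds to non-residents 827.6; secondary income: official development assistance provided to other countries 114.0, contributions paid to international organisations 135.5; capital account: debt forgiveness received from foreign official creditors 147.5.)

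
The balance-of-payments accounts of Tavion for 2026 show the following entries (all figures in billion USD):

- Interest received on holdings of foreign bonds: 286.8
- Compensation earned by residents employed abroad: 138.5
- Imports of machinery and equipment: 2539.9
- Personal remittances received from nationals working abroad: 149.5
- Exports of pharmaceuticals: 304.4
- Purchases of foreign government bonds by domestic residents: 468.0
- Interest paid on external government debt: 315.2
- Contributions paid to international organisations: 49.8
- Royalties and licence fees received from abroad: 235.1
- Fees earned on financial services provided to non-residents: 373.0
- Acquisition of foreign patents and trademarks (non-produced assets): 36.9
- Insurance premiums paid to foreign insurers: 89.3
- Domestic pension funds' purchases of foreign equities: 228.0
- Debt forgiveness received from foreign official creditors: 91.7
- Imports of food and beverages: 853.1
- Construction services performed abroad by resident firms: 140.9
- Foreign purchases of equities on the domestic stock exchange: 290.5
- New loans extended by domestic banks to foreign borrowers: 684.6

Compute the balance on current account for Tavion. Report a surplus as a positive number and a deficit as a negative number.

-2219.1

Goods: 304.4 - 2539.9 - 853.1 = -3088.6
Services: 373.0 - 89.3 + 235.1 + 140.9 = 659.7
Primary income: 138.5 - 315.2 + 286.8 = 110.1
Secondary income: -49.8 + 149.5 = 99.7
Current account = (-3088.6) + 659.7 + 110.1 + 99.7 = -2219.1
(Excluded from the current account — financial account: purchases of foreign government bonds by domestic residents 468.0, domestic pension funds' purchases of foreign equities 228.0, foreign purchases of equities on the domestic stock exchange 290.5, new loans extended by domestic banks to foreign borrowers 684.6; capital account: acquisition of foreign patents and trademarks (non-produced assets) 36.9, debt forgiveness received from foreign official creditors 91.7.)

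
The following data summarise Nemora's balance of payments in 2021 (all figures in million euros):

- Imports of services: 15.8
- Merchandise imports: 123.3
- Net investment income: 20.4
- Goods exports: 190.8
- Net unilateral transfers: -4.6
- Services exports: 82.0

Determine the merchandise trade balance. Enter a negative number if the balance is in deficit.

Goods balance = 190.8 - 123.3 = 67.5

67.5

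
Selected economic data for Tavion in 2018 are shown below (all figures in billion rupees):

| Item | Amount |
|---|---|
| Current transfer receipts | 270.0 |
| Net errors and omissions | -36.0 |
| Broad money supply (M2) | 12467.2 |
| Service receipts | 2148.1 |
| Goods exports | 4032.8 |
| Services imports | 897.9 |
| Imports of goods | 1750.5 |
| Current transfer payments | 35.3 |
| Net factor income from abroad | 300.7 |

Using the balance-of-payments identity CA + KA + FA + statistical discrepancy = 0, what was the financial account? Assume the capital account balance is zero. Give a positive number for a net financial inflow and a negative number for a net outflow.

Goods balance = 4032.8 - 1750.5 = 2282.3
Services balance = 2148.1 - 897.9 = 1250.2
Trade balance (goods + services) = 2282.3 + 1250.2 = 3532.5
Net primary income = 300.7
Net secondary income = 270.0 - 35.3 = 234.7
Current account = 3532.5 + 300.7 + 234.7 = 4067.9
Financial account = -(4067.9 + (-36.0)) = -4031.9

-4031.9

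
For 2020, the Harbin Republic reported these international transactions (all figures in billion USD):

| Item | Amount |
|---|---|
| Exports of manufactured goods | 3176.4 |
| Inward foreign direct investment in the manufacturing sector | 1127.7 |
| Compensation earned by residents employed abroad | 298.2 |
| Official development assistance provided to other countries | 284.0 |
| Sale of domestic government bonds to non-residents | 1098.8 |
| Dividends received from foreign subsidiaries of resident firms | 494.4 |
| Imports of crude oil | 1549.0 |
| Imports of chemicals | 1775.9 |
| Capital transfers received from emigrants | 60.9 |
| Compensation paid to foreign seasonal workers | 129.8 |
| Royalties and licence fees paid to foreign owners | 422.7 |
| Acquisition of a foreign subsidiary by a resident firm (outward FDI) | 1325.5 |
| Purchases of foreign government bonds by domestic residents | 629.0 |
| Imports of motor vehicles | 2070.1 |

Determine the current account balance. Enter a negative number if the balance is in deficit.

-2262.5

Goods: -1549.0 + 3176.4 - 2070.1 - 1775.9 = -2218.6
Services: -422.7
Primary income: -129.8 + 298.2 + 494.4 = 662.8
Secondary income: -284.0
Current account = (-2218.6) + (-422.7) + 662.8 + (-284.0) = -2262.5
(Excluded from the current account — financial account: inward foreign direct investment in the manufacturing sector 1127.7, sale of domestic government bonds to non-residents 1098.8, acquisition of a foreign subsidiary by a resident firm (outward FDI) 1325.5, purchases of foreign government bonds by domestic residents 629.0; capital account: capital transfers received from emigrants 60.9.)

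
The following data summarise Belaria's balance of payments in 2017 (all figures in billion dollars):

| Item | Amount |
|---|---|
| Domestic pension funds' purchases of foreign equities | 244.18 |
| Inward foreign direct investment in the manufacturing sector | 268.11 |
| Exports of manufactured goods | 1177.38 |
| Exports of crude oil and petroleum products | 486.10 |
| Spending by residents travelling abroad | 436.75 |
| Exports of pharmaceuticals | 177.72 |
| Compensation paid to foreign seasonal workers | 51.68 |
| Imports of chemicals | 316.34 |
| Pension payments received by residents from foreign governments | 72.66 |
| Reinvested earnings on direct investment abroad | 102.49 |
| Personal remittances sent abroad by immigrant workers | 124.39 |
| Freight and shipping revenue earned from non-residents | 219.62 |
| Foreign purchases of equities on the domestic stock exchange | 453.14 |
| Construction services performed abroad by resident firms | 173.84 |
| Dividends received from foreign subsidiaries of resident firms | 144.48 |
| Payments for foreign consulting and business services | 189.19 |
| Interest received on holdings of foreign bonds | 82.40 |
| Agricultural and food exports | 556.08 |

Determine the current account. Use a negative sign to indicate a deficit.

2074.42

Goods: -316.34 + 486.10 + 1177.38 + 556.08 + 177.72 = 2080.94
Services: -189.19 + 219.62 + 173.84 - 436.75 = -232.48
Primary income: 102.49 + 144.48 + 82.40 - 51.68 = 277.69
Secondary income: 72.66 - 124.39 = -51.73
Current account = 2080.94 + (-232.48) + 277.69 + (-51.73) = 2074.42
(Excluded from the current account — financial account: domestic pension funds' purchases of foreign equities 244.18, inward foreign direct investment in the manufacturing sector 268.11, foreign purchases of equities on the domestic stock exchange 453.14.)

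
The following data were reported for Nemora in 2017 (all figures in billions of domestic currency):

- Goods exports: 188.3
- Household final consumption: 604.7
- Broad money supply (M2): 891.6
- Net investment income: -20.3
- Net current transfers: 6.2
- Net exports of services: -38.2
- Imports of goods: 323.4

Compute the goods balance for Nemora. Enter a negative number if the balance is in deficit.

Goods balance = 188.3 - 323.4 = -135.1

-135.1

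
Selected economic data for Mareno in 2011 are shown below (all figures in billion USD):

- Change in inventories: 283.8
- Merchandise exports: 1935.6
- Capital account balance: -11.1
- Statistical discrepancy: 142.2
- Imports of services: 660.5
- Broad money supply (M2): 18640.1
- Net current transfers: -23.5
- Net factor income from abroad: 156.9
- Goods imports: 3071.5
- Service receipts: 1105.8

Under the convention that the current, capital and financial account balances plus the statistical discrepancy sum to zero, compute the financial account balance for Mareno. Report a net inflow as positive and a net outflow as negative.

426.1

Goods balance = 1935.6 - 3071.5 = -1135.9
Services balance = 1105.8 - 660.5 = 445.3
Trade balance (goods + services) = -1135.9 + 445.3 = -690.6
Net primary income = 156.9
Net secondary income = -23.5
Current account = -690.6 + 156.9 + (-23.5) = -557.2
Financial account = -(-557.2 + (-11.1) + 142.2) = 426.1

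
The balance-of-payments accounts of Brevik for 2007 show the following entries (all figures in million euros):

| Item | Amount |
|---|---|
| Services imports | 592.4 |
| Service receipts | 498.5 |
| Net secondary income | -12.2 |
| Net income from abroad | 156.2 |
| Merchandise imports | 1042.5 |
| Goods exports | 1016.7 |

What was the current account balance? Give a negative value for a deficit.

24.3

Goods balance = 1016.7 - 1042.5 = -25.8
Services balance = 498.5 - 592.4 = -93.9
Trade balance (goods + services) = -25.8 + (-93.9) = -119.7
Net primary income = 156.2
Net secondary income = -12.2
Current account = -119.7 + 156.2 + (-12.2) = 24.3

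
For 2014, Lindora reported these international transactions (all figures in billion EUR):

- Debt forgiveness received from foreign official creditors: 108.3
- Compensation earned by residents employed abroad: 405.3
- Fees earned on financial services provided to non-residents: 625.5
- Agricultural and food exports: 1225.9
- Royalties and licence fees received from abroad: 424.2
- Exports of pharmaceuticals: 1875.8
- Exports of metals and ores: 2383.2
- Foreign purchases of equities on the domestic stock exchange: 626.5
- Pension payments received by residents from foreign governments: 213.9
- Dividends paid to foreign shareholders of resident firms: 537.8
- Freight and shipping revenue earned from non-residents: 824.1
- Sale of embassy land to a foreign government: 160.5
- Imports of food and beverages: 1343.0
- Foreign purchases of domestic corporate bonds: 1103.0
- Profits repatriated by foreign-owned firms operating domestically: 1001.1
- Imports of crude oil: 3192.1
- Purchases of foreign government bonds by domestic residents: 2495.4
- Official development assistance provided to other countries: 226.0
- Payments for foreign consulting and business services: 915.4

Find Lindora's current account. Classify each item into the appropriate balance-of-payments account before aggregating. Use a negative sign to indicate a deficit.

762.5

Goods: 1875.8 + 2383.2 + 1225.9 - 1343.0 - 3192.1 = 949.8
Services: 625.5 + 824.1 + 424.2 - 915.4 = 958.4
Primary income: 405.3 - 1001.1 - 537.8 = -1133.6
Secondary income: 213.9 - 226.0 = -12.1
Current account = 949.8 + 958.4 + (-1133.6) + (-12.1) = 762.5
(Excluded from the current account — capital account: debt forgiveness received from foreign official creditors 108.3, sale of embassy land to a foreign government 160.5; financial account: foreign purchases of equities on the domestic stock exchange 626.5, foreign purchases of domestic corporate bonds 1103.0, purchases of foreign government bonds by domestic residents 2495.4.)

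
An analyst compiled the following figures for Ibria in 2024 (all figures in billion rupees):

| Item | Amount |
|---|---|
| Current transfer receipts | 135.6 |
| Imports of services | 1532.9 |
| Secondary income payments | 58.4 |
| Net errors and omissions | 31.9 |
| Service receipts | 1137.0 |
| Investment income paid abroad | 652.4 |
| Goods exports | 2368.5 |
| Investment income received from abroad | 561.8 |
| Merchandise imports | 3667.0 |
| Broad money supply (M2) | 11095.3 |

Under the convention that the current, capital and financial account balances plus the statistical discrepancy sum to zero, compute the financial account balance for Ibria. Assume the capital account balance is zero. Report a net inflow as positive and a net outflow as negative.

1675.9

Goods balance = 2368.5 - 3667.0 = -1298.5
Services balance = 1137.0 - 1532.9 = -395.9
Trade balance (goods + services) = -1298.5 + (-395.9) = -1694.4
Net primary income = 561.8 - 652.4 = -90.6
Net secondary income = 135.6 - 58.4 = 77.2
Current account = -1694.4 + (-90.6) + 77.2 = -1707.8
Financial account = -(-1707.8 + 31.9) = 1675.9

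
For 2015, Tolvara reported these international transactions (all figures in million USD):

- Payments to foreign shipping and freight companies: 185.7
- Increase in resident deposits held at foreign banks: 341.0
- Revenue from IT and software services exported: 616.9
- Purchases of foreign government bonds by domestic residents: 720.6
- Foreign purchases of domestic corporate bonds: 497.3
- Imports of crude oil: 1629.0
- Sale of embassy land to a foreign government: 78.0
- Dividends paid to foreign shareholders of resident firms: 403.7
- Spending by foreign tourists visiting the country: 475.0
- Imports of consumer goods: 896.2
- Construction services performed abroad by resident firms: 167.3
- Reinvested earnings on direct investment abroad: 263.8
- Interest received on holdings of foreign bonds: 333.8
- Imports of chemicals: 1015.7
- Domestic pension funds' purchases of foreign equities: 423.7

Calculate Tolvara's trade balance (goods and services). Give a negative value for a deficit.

Goods: -1629.0 - 896.2 - 1015.7 = -3540.9
Services: 475.0 - 185.7 + 616.9 + 167.3 = 1073.5
Trade balance = -3540.9 + 1073.5 = -2467.4
(Excluded from the trade balance — financial account: increase in resident deposits held at foreign banks 341.0, purchases of foreign government bonds by domestic residents 720.6, foreign purchases of domestic corporate bonds 497.3, domestic pension funds' purchases of foreign equities 423.7; capital account: sale of embassy land to a foreign government 78.0; primary income: dividends paid to foreign shareholders of resident firms 403.7, reinvested earnings on direct investment abroad 263.8, interest received on holdings of foreign bonds 333.8.)

-2467.4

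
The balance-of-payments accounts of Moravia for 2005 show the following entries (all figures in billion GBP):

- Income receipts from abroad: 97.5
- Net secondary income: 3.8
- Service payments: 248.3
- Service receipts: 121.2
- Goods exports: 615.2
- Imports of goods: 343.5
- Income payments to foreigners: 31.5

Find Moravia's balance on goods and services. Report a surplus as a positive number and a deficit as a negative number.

Goods balance = 615.2 - 343.5 = 271.7
Services balance = 121.2 - 248.3 = -127.1
Trade balance (goods + services) = 271.7 + (-127.1) = 144.6

144.6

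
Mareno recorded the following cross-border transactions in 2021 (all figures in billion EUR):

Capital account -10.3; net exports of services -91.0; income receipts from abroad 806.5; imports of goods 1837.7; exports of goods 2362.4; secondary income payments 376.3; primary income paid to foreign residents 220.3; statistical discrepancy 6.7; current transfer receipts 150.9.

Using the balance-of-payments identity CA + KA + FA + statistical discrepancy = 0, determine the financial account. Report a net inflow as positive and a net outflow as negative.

Goods balance = 2362.4 - 1837.7 = 524.7
Services balance = -91.0
Trade balance (goods + services) = 524.7 + (-91.0) = 433.7
Net primary income = 806.5 - 220.3 = 586.2
Net secondary income = 150.9 - 376.3 = -225.4
Current account = 433.7 + 586.2 + (-225.4) = 794.5
Financial account = -(794.5 + (-10.3) + 6.7) = -790.9

-790.9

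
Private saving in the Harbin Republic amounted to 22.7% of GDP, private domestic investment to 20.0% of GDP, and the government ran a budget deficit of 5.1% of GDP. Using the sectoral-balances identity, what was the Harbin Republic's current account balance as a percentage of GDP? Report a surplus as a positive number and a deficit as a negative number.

By the sectoral-balances identity, CA = (S_private - I) + (T - G).
Private balance = 22.7 - 20.0 = 2.7
Government balance (T - G) = -5.1
CA = 2.7 + (-5.1) = -2.4

-2.4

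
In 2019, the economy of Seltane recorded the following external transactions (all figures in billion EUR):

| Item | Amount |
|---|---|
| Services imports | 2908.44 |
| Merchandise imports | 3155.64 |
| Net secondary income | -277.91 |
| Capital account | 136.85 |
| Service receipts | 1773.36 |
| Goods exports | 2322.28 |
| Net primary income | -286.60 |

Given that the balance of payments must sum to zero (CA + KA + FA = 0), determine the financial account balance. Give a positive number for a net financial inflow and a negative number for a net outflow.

2396.10

Goods balance = 2322.28 - 3155.64 = -833.36
Services balance = 1773.36 - 2908.44 = -1135.08
Trade balance (goods + services) = -833.36 + (-1135.08) = -1968.44
Net primary income = -286.60
Net secondary income = -277.91
Current account = -1968.44 + (-286.60) + (-277.91) = -2532.95
Financial account = -(-2532.95 + 136.85) = 2396.10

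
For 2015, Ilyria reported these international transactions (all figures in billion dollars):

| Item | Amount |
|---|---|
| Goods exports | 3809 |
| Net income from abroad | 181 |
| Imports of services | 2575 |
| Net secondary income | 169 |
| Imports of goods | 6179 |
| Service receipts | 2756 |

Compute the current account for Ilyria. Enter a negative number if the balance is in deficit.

Goods balance = 3809 - 6179 = -2370
Services balance = 2756 - 2575 = 181
Trade balance (goods + services) = -2370 + 181 = -2189
Net primary income = 181
Net secondary income = 169
Current account = -2189 + 181 + 169 = -1839

-1839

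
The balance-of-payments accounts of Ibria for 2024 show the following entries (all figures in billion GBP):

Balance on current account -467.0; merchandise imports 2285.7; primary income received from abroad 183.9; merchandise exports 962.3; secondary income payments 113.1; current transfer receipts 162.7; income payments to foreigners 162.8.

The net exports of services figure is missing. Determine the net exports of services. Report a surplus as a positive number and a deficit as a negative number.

785.7

Current account = goods balance + services balance + net primary income + net secondary income
Sum of the known components = -1252.7
Net exports of services = CA - (known components) = -467.0 - (-1252.7) = 785.7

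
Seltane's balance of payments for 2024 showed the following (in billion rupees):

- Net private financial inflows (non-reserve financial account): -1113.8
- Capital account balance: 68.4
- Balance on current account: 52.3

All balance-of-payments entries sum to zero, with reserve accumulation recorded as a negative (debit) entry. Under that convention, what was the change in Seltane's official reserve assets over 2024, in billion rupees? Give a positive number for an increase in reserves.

Official reserve transactions balance = -(52.3 + 68.4 + (-1113.8)) = 993.1
An accumulation of reserves is recorded as a debit (negative entry), so the change in the stock of reserves is the negative of that balance.
Change in official reserves = -(993.1) = -993.1

-993.1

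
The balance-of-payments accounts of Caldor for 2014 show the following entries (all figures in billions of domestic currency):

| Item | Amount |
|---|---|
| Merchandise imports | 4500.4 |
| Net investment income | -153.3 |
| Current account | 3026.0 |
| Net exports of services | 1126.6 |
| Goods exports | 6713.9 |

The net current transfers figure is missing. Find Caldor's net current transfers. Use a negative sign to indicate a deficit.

-160.8

Current account = goods balance + services balance + net primary income + net secondary income
Sum of the known components = 3186.8
Net current transfers = CA - (known components) = 3026.0 - 3186.8 = -160.8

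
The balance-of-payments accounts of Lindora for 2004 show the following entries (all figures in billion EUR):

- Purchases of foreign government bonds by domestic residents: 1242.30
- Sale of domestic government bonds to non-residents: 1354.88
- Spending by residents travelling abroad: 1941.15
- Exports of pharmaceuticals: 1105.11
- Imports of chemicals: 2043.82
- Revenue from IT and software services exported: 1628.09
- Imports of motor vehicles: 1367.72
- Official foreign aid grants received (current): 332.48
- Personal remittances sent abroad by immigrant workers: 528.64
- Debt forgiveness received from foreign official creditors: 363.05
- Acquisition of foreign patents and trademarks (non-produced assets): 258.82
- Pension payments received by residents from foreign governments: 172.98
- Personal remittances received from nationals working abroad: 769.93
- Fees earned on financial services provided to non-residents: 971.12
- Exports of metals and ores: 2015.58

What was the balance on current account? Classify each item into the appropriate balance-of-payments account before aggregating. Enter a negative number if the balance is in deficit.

Goods: 2015.58 - 2043.82 - 1367.72 + 1105.11 = -290.85
Services: 1628.09 - 1941.15 + 971.12 = 658.06
Secondary income: 172.98 - 528.64 + 332.48 + 769.93 = 746.75
Current account = (-290.85) + 658.06 + 746.75 = 1113.96
(Excluded from the current account — financial account: purchases of foreign government bonds by domestic residents 1242.30, sale of domestic government bonds to non-residents 1354.88; capital account: debt forgiveness received from foreign official creditors 363.05, acquisition of foreign patents and trademarks (non-produced assets) 258.82.)

1113.96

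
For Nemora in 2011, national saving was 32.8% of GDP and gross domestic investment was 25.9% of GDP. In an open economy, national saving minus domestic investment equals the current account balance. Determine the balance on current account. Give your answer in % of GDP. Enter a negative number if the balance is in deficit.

S - I = CA (net lending to the rest of the world).
CA = S - I = 32.8 - 25.9 = 6.9

6.9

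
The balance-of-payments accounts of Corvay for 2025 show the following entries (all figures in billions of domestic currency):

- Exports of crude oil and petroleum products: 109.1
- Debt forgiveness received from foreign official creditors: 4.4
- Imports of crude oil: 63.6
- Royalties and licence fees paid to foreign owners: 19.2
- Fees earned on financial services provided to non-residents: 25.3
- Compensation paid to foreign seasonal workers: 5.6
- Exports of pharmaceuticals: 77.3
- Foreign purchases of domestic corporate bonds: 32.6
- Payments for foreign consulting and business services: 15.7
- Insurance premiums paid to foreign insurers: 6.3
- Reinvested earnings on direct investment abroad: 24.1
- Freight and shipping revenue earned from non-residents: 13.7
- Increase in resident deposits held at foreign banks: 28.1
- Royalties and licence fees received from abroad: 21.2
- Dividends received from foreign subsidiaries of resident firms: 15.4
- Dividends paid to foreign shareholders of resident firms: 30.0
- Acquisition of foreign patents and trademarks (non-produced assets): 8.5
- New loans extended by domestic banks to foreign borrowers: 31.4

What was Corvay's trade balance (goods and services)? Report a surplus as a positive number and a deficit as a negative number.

141.8

Goods: 77.3 + 109.1 - 63.6 = 122.8
Services: -19.2 + 25.3 + 21.2 + 13.7 - 6.3 - 15.7 = 19.0
Trade balance = 122.8 + 19.0 = 141.8
(Excluded from the trade balance — capital account: debt forgiveness received from foreign official creditors 4.4, acquisition of foreign patents and trademarks (non-produced assets) 8.5; primary income: compensation paid to foreign seasonal workers 5.6, reinvested earnings on direct investment abroad 24.1, dividends received from foreign subsidiaries of resident firms 15.4, dividends paid to foreign shareholders of resident firms 30.0; financial account: foreign purchases of domestic corporate bonds 32.6, increase in resident deposits held at foreign banks 28.1, new loans extended by domestic banks to foreign borrowers 31.4.)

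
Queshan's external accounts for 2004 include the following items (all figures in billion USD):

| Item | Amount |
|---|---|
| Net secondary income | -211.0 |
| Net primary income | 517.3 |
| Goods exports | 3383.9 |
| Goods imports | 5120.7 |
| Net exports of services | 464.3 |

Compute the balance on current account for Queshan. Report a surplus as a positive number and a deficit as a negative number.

Goods balance = 3383.9 - 5120.7 = -1736.8
Services balance = 464.3
Trade balance (goods + services) = -1736.8 + 464.3 = -1272.5
Net primary income = 517.3
Net secondary income = -211.0
Current account = -1272.5 + 517.3 + (-211.0) = -966.2

-966.2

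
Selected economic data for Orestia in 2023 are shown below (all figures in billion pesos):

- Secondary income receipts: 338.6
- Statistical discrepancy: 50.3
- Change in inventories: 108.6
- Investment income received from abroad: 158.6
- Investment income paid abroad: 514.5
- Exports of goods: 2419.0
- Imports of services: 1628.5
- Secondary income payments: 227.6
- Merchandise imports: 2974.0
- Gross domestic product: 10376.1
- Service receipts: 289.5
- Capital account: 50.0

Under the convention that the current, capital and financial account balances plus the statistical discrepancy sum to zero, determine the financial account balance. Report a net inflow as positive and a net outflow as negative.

Goods balance = 2419.0 - 2974.0 = -555.0
Services balance = 289.5 - 1628.5 = -1339.0
Trade balance (goods + services) = -555.0 + (-1339.0) = -1894.0
Net primary income = 158.6 - 514.5 = -355.9
Net secondary income = 338.6 - 227.6 = 111.0
Current account = -1894.0 + (-355.9) + 111.0 = -2138.9
Financial account = -(-2138.9 + 50.0 + 50.3) = 2038.6

2038.6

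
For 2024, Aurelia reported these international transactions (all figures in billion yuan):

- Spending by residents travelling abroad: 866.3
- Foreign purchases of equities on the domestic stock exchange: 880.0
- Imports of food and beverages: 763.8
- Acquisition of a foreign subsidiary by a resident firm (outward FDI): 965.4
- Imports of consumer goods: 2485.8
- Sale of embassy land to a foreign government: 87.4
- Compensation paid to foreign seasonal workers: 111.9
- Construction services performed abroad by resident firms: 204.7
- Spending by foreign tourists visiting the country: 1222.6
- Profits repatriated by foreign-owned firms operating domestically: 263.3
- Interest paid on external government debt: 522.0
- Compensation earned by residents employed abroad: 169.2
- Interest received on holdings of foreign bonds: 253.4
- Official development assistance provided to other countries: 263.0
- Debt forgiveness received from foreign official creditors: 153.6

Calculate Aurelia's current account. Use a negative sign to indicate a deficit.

Goods: -763.8 - 2485.8 = -3249.6
Services: 1222.6 + 204.7 - 866.3 = 561.0
Primary income: -522.0 - 263.3 + 253.4 - 111.9 + 169.2 = -474.6
Secondary income: -263.0
Current account = (-3249.6) + 561.0 + (-474.6) + (-263.0) = -3426.2
(Excluded from the current account — financial account: foreign purchases of equities on the domestic stock exchange 880.0, acquisition of a foreign subsidiary by a resident firm (outward FDI) 965.4; capital account: sale of embassy land to a foreign government 87.4, debt forgiveness received from foreign official creditors 153.6.)

-3426.2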